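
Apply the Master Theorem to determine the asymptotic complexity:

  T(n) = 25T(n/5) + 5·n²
Θ(n² log n)

Master Theorem: a = 25, b = 5, f(n) = 5·n².
Compute the critical exponent d = log₅(25) = 2.
Compare f(n) = Θ(n²) against n^d:
  k = 2 = d, so f(n) = Θ(n^d) — Case 2.
  Work is balanced across levels: T(n) = Θ(n^d log n) = Θ(n² log n).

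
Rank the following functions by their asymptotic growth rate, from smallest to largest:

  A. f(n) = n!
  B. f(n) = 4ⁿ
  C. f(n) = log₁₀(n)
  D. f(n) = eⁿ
C < D < B < A

Comparing growth rates:
C = log₁₀(n) is O(log n)
D = eⁿ is O(eⁿ)
B = 4ⁿ is O(4ⁿ)
A = n! is O(n!)

Therefore, the order from slowest to fastest is: C < D < B < A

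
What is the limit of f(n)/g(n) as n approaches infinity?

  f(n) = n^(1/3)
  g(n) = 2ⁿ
0

Since n^(1/3) (O(n^(1/3))) grows slower than 2ⁿ (O(2ⁿ)),
the ratio f(n)/g(n) → 0 as n → ∞.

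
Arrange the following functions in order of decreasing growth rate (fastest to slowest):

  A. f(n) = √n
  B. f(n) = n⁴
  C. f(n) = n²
B > C > A

Comparing growth rates:
B = n⁴ is O(n⁴)
C = n² is O(n²)
A = √n is O(√n)

Therefore, the order from fastest to slowest is: B > C > A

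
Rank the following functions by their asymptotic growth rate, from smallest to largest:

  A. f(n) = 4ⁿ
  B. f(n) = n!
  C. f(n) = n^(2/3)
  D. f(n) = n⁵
C < D < A < B

Comparing growth rates:
C = n^(2/3) is O(n^(2/3))
D = n⁵ is O(n⁵)
A = 4ⁿ is O(4ⁿ)
B = n! is O(n!)

Therefore, the order from slowest to fastest is: C < D < A < B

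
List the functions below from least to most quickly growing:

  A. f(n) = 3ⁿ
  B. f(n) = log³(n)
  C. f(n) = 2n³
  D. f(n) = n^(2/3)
B < D < C < A

Comparing growth rates:
B = log³(n) is O(log³ n)
D = n^(2/3) is O(n^(2/3))
C = 2n³ is O(n³)
A = 3ⁿ is O(3ⁿ)

Therefore, the order from slowest to fastest is: B < D < C < A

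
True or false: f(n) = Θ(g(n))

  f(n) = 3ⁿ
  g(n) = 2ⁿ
False

f(n) = 3ⁿ is O(3ⁿ), and g(n) = 2ⁿ is O(2ⁿ).
Since they have different growth rates, f(n) = Θ(g(n)) is false.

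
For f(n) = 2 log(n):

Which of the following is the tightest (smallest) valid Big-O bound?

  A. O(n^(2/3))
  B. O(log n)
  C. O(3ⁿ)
B

f(n) = 2 log(n) is O(log n).
All listed options are valid Big-O bounds (upper bounds),
but O(log n) is the tightest (smallest valid bound).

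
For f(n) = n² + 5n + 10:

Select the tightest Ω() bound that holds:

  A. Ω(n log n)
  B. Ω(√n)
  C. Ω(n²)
C

f(n) = n² + 5n + 10 is Ω(n²).
All listed options are valid Big-Ω bounds (lower bounds),
but Ω(n²) is the tightest (largest valid bound).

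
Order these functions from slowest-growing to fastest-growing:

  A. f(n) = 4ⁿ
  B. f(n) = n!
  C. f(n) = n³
C < A < B

Comparing growth rates:
C = n³ is O(n³)
A = 4ⁿ is O(4ⁿ)
B = n! is O(n!)

Therefore, the order from slowest to fastest is: C < A < B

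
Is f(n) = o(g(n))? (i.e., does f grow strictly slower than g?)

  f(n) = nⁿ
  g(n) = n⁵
False

f(n) = nⁿ is O(nⁿ), and g(n) = n⁵ is O(n⁵).
Since O(nⁿ) grows faster than or equal to O(n⁵), f(n) = o(g(n)) is false.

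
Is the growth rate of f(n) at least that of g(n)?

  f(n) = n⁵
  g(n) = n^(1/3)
True

f(n) = n⁵ is O(n⁵), and g(n) = n^(1/3) is O(n^(1/3)).
Since O(n⁵) grows at least as fast as O(n^(1/3)), f(n) = Ω(g(n)) is true.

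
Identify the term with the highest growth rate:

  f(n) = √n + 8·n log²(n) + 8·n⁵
8·n⁵

Looking at each term:
  - √n is O(√n)
  - 8·n log²(n) is O(n log² n)
  - 8·n⁵ is O(n⁵)

The term 8·n⁵ (O(n⁵)) grows fastest and dominates all others.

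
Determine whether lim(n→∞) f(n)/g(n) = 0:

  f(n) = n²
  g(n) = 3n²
False

f(n) = n² is O(n²), and g(n) = 3n² is O(n²).
Since they have the same growth rate, f(n) = o(g(n)) is false.
(f = o(g) requires f to grow strictly slower, not equal.)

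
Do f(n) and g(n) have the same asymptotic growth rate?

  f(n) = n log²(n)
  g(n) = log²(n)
False

f(n) = n log²(n) is O(n log² n), and g(n) = log²(n) is O(log² n).
Since they have different growth rates, f(n) = Θ(g(n)) is false.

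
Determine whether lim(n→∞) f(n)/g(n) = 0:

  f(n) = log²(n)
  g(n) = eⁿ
True

f(n) = log²(n) is O(log² n), and g(n) = eⁿ is O(eⁿ).
Since O(log² n) grows strictly slower than O(eⁿ), f(n) = o(g(n)) is true.
This means lim(n→∞) f(n)/g(n) = 0.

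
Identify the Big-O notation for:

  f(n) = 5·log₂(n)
O(log n)

The dominant term in 5·log₂(n) is 5·log₂(n), which is Θ(log n).
Constants are absorbed, so the tightest bound is O(log n).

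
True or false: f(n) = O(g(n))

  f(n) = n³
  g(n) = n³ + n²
True

f(n) = n³ and g(n) = n³ + n² are both O(n³).
Big-O permits equal growth rates (f ≤ c·g for some c), so f(n) = O(g(n)) is true.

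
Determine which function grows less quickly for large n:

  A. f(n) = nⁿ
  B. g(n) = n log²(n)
B

f(n) = nⁿ is O(nⁿ), while g(n) = n log²(n) is O(n log² n).
Since O(n log² n) grows slower than O(nⁿ), g(n) is dominated.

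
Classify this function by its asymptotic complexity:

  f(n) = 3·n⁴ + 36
O(n⁴)

The dominant term in 3·n⁴ + 36 is 3·n⁴, which is Θ(n⁴).
Lower-order terms (36) are asymptotically negligible.
Constants are absorbed, so the tightest bound is O(n⁴).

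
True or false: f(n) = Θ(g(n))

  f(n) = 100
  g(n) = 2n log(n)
False

f(n) = 100 is O(1), and g(n) = 2n log(n) is O(n log n).
Since they have different growth rates, f(n) = Θ(g(n)) is false.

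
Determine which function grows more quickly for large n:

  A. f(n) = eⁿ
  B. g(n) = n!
B

f(n) = eⁿ is O(eⁿ), while g(n) = n! is O(n!).
Since O(n!) grows faster than O(eⁿ), g(n) dominates.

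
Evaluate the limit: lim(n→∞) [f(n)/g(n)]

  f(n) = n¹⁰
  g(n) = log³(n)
∞

Since n¹⁰ (O(n¹⁰)) grows faster than log³(n) (O(log³ n)),
the ratio f(n)/g(n) → ∞ as n → ∞.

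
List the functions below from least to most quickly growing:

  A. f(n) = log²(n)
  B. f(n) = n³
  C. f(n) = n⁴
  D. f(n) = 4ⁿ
A < B < C < D

Comparing growth rates:
A = log²(n) is O(log² n)
B = n³ is O(n³)
C = n⁴ is O(n⁴)
D = 4ⁿ is O(4ⁿ)

Therefore, the order from slowest to fastest is: A < B < C < D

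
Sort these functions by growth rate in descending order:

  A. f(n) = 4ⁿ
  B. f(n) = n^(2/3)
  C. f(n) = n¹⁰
A > C > B

Comparing growth rates:
A = 4ⁿ is O(4ⁿ)
C = n¹⁰ is O(n¹⁰)
B = n^(2/3) is O(n^(2/3))

Therefore, the order from fastest to slowest is: A > C > B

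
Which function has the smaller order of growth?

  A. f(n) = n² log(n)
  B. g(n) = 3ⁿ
A

f(n) = n² log(n) is O(n² log n), while g(n) = 3ⁿ is O(3ⁿ).
Since O(n² log n) grows slower than O(3ⁿ), f(n) is dominated.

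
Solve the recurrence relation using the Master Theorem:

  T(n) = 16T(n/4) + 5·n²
Θ(n² log n)

Master Theorem: a = 16, b = 4, f(n) = 5·n².
Compute the critical exponent d = log₄(16) = 2.
Compare f(n) = Θ(n²) against n^d:
  k = 2 = d, so f(n) = Θ(n^d) — Case 2.
  Work is balanced across levels: T(n) = Θ(n^d log n) = Θ(n² log n).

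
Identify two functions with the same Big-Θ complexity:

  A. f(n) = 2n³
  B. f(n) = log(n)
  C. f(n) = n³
A and C

Examining each function:
  A. 2n³ is O(n³)
  B. log(n) is O(log n)
  C. n³ is O(n³)

Functions A and C both have the same complexity class.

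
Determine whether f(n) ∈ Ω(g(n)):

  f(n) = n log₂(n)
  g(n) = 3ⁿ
False

f(n) = n log₂(n) is O(n log n), and g(n) = 3ⁿ is O(3ⁿ).
Since O(n log n) grows slower than O(3ⁿ), f(n) = Ω(g(n)) is false.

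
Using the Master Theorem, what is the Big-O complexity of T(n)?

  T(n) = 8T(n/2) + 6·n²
Θ(n³)

Master Theorem: a = 8, b = 2, f(n) = 6·n².
Compute the critical exponent d = log₂(8) = 3.
Compare f(n) = Θ(n²) against n^d:
  k = 2 < d = 3, so f(n) = O(n^(d-ε)) — Case 1.
  The recursion cost dominates: T(n) = Θ(n^d) = Θ(n³).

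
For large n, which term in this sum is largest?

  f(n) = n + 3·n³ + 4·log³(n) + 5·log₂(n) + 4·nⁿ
4·nⁿ

Looking at each term:
  - n is O(n)
  - 3·n³ is O(n³)
  - 4·log³(n) is O(log³ n)
  - 5·log₂(n) is O(log n)
  - 4·nⁿ is O(nⁿ)

The term 4·nⁿ (O(nⁿ)) grows fastest and dominates all others.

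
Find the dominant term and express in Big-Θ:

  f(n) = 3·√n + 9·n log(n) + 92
Θ(n log n)

Order the terms by growth rate: 92 ≺ 3·√n ≺ 9·n log(n).
The fastest-growing term 9·n log(n) dominates as n → ∞; dropping its constant factor gives Θ(n log n).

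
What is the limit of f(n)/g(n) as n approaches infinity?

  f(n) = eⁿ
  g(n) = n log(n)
∞

Since eⁿ (O(eⁿ)) grows faster than n log(n) (O(n log n)),
the ratio f(n)/g(n) → ∞ as n → ∞.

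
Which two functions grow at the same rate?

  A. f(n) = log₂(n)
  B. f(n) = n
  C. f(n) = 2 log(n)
A and C

Examining each function:
  A. log₂(n) is O(log n)
  B. n is O(n)
  C. 2 log(n) is O(log n)

Functions A and C both have the same complexity class.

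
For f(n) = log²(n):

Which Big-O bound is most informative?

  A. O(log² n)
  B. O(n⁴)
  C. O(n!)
A

f(n) = log²(n) is O(log² n).
All listed options are valid Big-O bounds (upper bounds),
but O(log² n) is the tightest (smallest valid bound).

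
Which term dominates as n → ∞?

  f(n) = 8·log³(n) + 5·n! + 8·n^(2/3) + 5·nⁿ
5·nⁿ

Looking at each term:
  - 8·log³(n) is O(log³ n)
  - 5·n! is O(n!)
  - 8·n^(2/3) is O(n^(2/3))
  - 5·nⁿ is O(nⁿ)

The term 5·nⁿ (O(nⁿ)) grows fastest and dominates all others.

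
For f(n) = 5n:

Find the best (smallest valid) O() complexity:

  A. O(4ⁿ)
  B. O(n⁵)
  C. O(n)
C

f(n) = 5n is O(n).
All listed options are valid Big-O bounds (upper bounds),
but O(n) is the tightest (smallest valid bound).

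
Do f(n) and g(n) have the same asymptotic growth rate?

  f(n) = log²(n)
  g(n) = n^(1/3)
False

f(n) = log²(n) is O(log² n), and g(n) = n^(1/3) is O(n^(1/3)).
Since they have different growth rates, f(n) = Θ(g(n)) is false.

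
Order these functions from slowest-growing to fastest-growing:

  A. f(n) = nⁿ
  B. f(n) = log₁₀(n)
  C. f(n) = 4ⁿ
B < C < A

Comparing growth rates:
B = log₁₀(n) is O(log n)
C = 4ⁿ is O(4ⁿ)
A = nⁿ is O(nⁿ)

Therefore, the order from slowest to fastest is: B < C < A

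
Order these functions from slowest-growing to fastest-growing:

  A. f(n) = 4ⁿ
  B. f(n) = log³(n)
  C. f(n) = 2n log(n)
B < C < A

Comparing growth rates:
B = log³(n) is O(log³ n)
C = 2n log(n) is O(n log n)
A = 4ⁿ is O(4ⁿ)

Therefore, the order from slowest to fastest is: B < C < A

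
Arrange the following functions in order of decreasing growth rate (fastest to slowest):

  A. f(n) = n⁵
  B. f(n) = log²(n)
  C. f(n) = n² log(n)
A > C > B

Comparing growth rates:
A = n⁵ is O(n⁵)
C = n² log(n) is O(n² log n)
B = log²(n) is O(log² n)

Therefore, the order from fastest to slowest is: A > C > B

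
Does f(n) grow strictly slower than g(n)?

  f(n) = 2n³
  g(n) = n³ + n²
False

f(n) = 2n³ is O(n³), and g(n) = n³ + n² is O(n³).
Since they have the same growth rate, f(n) = o(g(n)) is false.
(f = o(g) requires f to grow strictly slower, not equal.)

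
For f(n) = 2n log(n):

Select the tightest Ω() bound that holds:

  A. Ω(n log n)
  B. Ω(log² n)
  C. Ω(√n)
A

f(n) = 2n log(n) is Ω(n log n).
All listed options are valid Big-Ω bounds (lower bounds),
but Ω(n log n) is the tightest (largest valid bound).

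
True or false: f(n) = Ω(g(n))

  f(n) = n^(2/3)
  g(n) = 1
True

f(n) = n^(2/3) is O(n^(2/3)), and g(n) = 1 is O(1).
Since O(n^(2/3)) grows at least as fast as O(1), f(n) = Ω(g(n)) is true.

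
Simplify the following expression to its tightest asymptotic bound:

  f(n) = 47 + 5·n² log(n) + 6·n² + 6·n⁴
Θ(n⁴)

Order the terms by growth rate: 47 ≺ 6·n² ≺ 5·n² log(n) ≺ 6·n⁴.
The fastest-growing term 6·n⁴ dominates as n → ∞; dropping its constant factor gives Θ(n⁴).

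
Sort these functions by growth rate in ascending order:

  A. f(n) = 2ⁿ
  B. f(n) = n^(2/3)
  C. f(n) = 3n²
B < C < A

Comparing growth rates:
B = n^(2/3) is O(n^(2/3))
C = 3n² is O(n²)
A = 2ⁿ is O(2ⁿ)

Therefore, the order from slowest to fastest is: B < C < A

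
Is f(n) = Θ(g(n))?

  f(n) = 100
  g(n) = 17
True

f(n) = 100 and g(n) = 17 are both O(1).
Since they have the same asymptotic growth rate, f(n) = Θ(g(n)) is true.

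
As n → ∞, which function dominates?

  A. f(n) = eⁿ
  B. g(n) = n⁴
A

f(n) = eⁿ is O(eⁿ), while g(n) = n⁴ is O(n⁴).
Since O(eⁿ) grows faster than O(n⁴), f(n) dominates.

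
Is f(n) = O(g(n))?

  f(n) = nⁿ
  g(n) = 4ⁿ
False

f(n) = nⁿ is O(nⁿ), and g(n) = 4ⁿ is O(4ⁿ).
Since O(nⁿ) grows faster than O(4ⁿ), f(n) = O(g(n)) is false.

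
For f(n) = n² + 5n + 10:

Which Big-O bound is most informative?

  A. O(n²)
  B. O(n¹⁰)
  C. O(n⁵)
A

f(n) = n² + 5n + 10 is O(n²).
All listed options are valid Big-O bounds (upper bounds),
but O(n²) is the tightest (smallest valid bound).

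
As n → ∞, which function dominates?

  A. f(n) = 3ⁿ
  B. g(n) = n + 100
A

f(n) = 3ⁿ is O(3ⁿ), while g(n) = n + 100 is O(n).
Since O(3ⁿ) grows faster than O(n), f(n) dominates.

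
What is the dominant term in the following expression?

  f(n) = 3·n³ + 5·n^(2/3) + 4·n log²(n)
3·n³

Looking at each term:
  - 3·n³ is O(n³)
  - 5·n^(2/3) is O(n^(2/3))
  - 4·n log²(n) is O(n log² n)

The term 3·n³ (O(n³)) grows fastest and dominates all others.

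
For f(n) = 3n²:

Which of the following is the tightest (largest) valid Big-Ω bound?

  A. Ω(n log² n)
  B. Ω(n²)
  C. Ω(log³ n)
B

f(n) = 3n² is Ω(n²).
All listed options are valid Big-Ω bounds (lower bounds),
but Ω(n²) is the tightest (largest valid bound).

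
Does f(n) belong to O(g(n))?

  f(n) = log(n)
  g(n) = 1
False

f(n) = log(n) is O(log n), and g(n) = 1 is O(1).
Since O(log n) grows faster than O(1), f(n) = O(g(n)) is false.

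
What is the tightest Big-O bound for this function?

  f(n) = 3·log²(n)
O(log² n)

The dominant term in 3·log²(n) is 3·log²(n), which is Θ(log² n).
Constants are absorbed, so the tightest bound is O(log² n).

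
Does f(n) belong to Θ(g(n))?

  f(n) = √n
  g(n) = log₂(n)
False

f(n) = √n is O(√n), and g(n) = log₂(n) is O(log n).
Since they have different growth rates, f(n) = Θ(g(n)) is false.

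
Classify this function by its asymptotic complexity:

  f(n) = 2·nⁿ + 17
O(nⁿ)

The dominant term in 2·nⁿ + 17 is 2·nⁿ, which is Θ(nⁿ).
Lower-order terms (17) are asymptotically negligible.
Constants are absorbed, so the tightest bound is O(nⁿ).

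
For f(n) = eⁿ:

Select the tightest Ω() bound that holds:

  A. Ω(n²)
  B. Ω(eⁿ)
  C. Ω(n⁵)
B

f(n) = eⁿ is Ω(eⁿ).
All listed options are valid Big-Ω bounds (lower bounds),
but Ω(eⁿ) is the tightest (largest valid bound).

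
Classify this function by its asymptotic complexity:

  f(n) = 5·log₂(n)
O(log n)

The dominant term in 5·log₂(n) is 5·log₂(n), which is Θ(log n).
Constants are absorbed, so the tightest bound is O(log n).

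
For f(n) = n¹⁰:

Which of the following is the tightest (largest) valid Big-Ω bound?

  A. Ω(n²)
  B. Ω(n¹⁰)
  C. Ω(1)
B

f(n) = n¹⁰ is Ω(n¹⁰).
All listed options are valid Big-Ω bounds (lower bounds),
but Ω(n¹⁰) is the tightest (largest valid bound).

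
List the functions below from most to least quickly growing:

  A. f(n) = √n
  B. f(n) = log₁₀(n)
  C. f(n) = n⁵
C > A > B

Comparing growth rates:
C = n⁵ is O(n⁵)
A = √n is O(√n)
B = log₁₀(n) is O(log n)

Therefore, the order from fastest to slowest is: C > A > B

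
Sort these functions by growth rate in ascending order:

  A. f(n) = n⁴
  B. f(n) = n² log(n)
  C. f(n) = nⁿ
B < A < C

Comparing growth rates:
B = n² log(n) is O(n² log n)
A = n⁴ is O(n⁴)
C = nⁿ is O(nⁿ)

Therefore, the order from slowest to fastest is: B < A < C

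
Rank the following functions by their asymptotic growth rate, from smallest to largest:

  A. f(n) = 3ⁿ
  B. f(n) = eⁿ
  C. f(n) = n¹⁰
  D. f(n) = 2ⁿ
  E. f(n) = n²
E < C < D < B < A

Comparing growth rates:
E = n² is O(n²)
C = n¹⁰ is O(n¹⁰)
D = 2ⁿ is O(2ⁿ)
B = eⁿ is O(eⁿ)
A = 3ⁿ is O(3ⁿ)

Therefore, the order from slowest to fastest is: E < C < D < B < A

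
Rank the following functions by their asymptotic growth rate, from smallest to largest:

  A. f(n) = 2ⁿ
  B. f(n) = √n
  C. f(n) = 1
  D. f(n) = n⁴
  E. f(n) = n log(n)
C < B < E < D < A

Comparing growth rates:
C = 1 is O(1)
B = √n is O(√n)
E = n log(n) is O(n log n)
D = n⁴ is O(n⁴)
A = 2ⁿ is O(2ⁿ)

Therefore, the order from slowest to fastest is: C < B < E < D < A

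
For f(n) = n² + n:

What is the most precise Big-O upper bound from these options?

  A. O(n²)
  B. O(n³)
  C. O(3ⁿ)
A

f(n) = n² + n is O(n²).
All listed options are valid Big-O bounds (upper bounds),
but O(n²) is the tightest (smallest valid bound).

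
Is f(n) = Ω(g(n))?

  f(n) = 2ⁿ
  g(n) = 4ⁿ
False

f(n) = 2ⁿ is O(2ⁿ), and g(n) = 4ⁿ is O(4ⁿ).
Since O(2ⁿ) grows slower than O(4ⁿ), f(n) = Ω(g(n)) is false.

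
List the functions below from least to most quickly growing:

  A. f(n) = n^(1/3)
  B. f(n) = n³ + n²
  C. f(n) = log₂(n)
C < A < B

Comparing growth rates:
C = log₂(n) is O(log n)
A = n^(1/3) is O(n^(1/3))
B = n³ + n² is O(n³)

Therefore, the order from slowest to fastest is: C < A < B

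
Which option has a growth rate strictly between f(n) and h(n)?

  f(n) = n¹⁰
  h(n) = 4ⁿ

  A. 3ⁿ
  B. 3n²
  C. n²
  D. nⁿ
A

We need g(n) with n¹⁰ = o(g(n)) and g(n) = o(4ⁿ), i.e. O(n¹⁰) ≺ g ≺ O(4ⁿ).
Check each option:
  A. 3ⁿ — O(3ⁿ) is strictly between O(n¹⁰) and O(4ⁿ) ✓
  B. 3n² — O(n²) does not grow strictly faster than f(n)
  C. n² — O(n²) does not grow strictly faster than f(n)
  D. nⁿ — O(nⁿ) does not grow strictly slower than h(n)

Only option A (3ⁿ) lies strictly between.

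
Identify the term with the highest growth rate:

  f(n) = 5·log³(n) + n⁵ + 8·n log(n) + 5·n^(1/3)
n⁵

Looking at each term:
  - 5·log³(n) is O(log³ n)
  - n⁵ is O(n⁵)
  - 8·n log(n) is O(n log n)
  - 5·n^(1/3) is O(n^(1/3))

The term n⁵ (O(n⁵)) grows fastest and dominates all others.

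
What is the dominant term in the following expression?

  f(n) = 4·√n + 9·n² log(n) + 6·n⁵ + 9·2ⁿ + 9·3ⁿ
9·3ⁿ

Looking at each term:
  - 4·√n is O(√n)
  - 9·n² log(n) is O(n² log n)
  - 6·n⁵ is O(n⁵)
  - 9·2ⁿ is O(2ⁿ)
  - 9·3ⁿ is O(3ⁿ)

The term 9·3ⁿ (O(3ⁿ)) grows fastest and dominates all others.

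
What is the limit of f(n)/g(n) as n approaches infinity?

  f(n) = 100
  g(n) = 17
100/17

Since 100 and 17 have the same growth rate (O(1)),
the ratio converges to a constant: 100/17.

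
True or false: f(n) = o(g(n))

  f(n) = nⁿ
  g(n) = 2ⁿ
False

f(n) = nⁿ is O(nⁿ), and g(n) = 2ⁿ is O(2ⁿ).
Since O(nⁿ) grows faster than or equal to O(2ⁿ), f(n) = o(g(n)) is false.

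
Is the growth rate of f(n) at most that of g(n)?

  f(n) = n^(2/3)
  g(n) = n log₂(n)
True

f(n) = n^(2/3) is O(n^(2/3)), and g(n) = n log₂(n) is O(n log n).
Since O(n^(2/3)) ⊆ O(n log n) (f grows no faster than g), f(n) = O(g(n)) is true.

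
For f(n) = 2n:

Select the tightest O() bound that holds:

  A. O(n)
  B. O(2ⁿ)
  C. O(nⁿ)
A

f(n) = 2n is O(n).
All listed options are valid Big-O bounds (upper bounds),
but O(n) is the tightest (smallest valid bound).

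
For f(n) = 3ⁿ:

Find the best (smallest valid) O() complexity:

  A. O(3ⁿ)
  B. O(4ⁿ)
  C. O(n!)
A

f(n) = 3ⁿ is O(3ⁿ).
All listed options are valid Big-O bounds (upper bounds),
but O(3ⁿ) is the tightest (smallest valid bound).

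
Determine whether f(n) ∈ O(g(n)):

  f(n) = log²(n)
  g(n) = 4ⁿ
True

f(n) = log²(n) is O(log² n), and g(n) = 4ⁿ is O(4ⁿ).
Since O(log² n) ⊆ O(4ⁿ) (f grows no faster than g), f(n) = O(g(n)) is true.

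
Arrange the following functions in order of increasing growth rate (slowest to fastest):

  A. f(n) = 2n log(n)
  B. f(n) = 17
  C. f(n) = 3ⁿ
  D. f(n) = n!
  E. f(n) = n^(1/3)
B < E < A < C < D

Comparing growth rates:
B = 17 is O(1)
E = n^(1/3) is O(n^(1/3))
A = 2n log(n) is O(n log n)
C = 3ⁿ is O(3ⁿ)
D = n! is O(n!)

Therefore, the order from slowest to fastest is: B < E < A < C < D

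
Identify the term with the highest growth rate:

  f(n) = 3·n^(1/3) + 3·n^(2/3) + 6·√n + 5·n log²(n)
5·n log²(n)

Looking at each term:
  - 3·n^(1/3) is O(n^(1/3))
  - 3·n^(2/3) is O(n^(2/3))
  - 6·√n is O(√n)
  - 5·n log²(n) is O(n log² n)

The term 5·n log²(n) (O(n log² n)) grows fastest and dominates all others.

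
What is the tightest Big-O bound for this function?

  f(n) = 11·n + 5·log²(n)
O(n)

The dominant term in 11·n + 5·log²(n) is 11·n, which is Θ(n).
Lower-order terms (5·log²(n)) are asymptotically negligible.
Constants are absorbed, so the tightest bound is O(n).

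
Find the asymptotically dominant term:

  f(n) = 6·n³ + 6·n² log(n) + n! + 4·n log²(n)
n!

Looking at each term:
  - 6·n³ is O(n³)
  - 6·n² log(n) is O(n² log n)
  - n! is O(n!)
  - 4·n log²(n) is O(n log² n)

The term n! (O(n!)) grows fastest and dominates all others.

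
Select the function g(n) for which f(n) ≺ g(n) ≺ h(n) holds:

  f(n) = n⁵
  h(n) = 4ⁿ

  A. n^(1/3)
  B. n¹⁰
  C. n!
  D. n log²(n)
B

We need g(n) with n⁵ = o(g(n)) and g(n) = o(4ⁿ), i.e. O(n⁵) ≺ g ≺ O(4ⁿ).
Check each option:
  A. n^(1/3) — O(n^(1/3)) does not grow strictly faster than f(n)
  B. n¹⁰ — O(n¹⁰) is strictly between O(n⁵) and O(4ⁿ) ✓
  C. n! — O(n!) does not grow strictly slower than h(n)
  D. n log²(n) — O(n log² n) does not grow strictly faster than f(n)

Only option B (n¹⁰) lies strictly between.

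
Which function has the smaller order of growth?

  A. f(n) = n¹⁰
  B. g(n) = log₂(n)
B

f(n) = n¹⁰ is O(n¹⁰), while g(n) = log₂(n) is O(log n).
Since O(log n) grows slower than O(n¹⁰), g(n) is dominated.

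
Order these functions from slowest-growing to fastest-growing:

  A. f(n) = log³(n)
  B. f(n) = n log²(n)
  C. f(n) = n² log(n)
A < B < C

Comparing growth rates:
A = log³(n) is O(log³ n)
B = n log²(n) is O(n log² n)
C = n² log(n) is O(n² log n)

Therefore, the order from slowest to fastest is: A < B < C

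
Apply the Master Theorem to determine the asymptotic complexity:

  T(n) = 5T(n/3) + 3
Θ(n^log₃(5))

Master Theorem: a = 5, b = 3, f(n) = 3.
Compute the critical exponent d = log₃(5) = 1.465.
Compare f(n) = Θ(1) against n^d:
  k = 0 < d = 1.465, so f(n) = O(n^(d-ε)) — Case 1.
  The recursion cost dominates: T(n) = Θ(n^d) = Θ(n^log₃(5)).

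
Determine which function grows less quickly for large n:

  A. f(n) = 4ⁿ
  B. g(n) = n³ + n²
B

f(n) = 4ⁿ is O(4ⁿ), while g(n) = n³ + n² is O(n³).
Since O(n³) grows slower than O(4ⁿ), g(n) is dominated.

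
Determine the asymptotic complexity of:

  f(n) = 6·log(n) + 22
O(log n)

The dominant term in 6·log(n) + 22 is 6·log(n), which is Θ(log n).
Lower-order terms (22) are asymptotically negligible.
Constants are absorbed, so the tightest bound is O(log n).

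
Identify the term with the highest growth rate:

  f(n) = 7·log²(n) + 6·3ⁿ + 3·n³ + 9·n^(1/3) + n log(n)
6·3ⁿ

Looking at each term:
  - 7·log²(n) is O(log² n)
  - 6·3ⁿ is O(3ⁿ)
  - 3·n³ is O(n³)
  - 9·n^(1/3) is O(n^(1/3))
  - n log(n) is O(n log n)

The term 6·3ⁿ (O(3ⁿ)) grows fastest and dominates all others.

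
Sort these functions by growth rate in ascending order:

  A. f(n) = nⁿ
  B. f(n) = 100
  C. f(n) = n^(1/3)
B < C < A

Comparing growth rates:
B = 100 is O(1)
C = n^(1/3) is O(n^(1/3))
A = nⁿ is O(nⁿ)

Therefore, the order from slowest to fastest is: B < C < A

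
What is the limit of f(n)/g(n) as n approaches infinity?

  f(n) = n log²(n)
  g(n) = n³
0

Since n log²(n) (O(n log² n)) grows slower than n³ (O(n³)),
the ratio f(n)/g(n) → 0 as n → ∞.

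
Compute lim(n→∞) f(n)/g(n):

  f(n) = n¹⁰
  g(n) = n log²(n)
∞

Since n¹⁰ (O(n¹⁰)) grows faster than n log²(n) (O(n log² n)),
the ratio f(n)/g(n) → ∞ as n → ∞.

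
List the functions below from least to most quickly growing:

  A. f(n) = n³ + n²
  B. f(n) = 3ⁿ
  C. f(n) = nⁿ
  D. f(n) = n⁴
A < D < B < C

Comparing growth rates:
A = n³ + n² is O(n³)
D = n⁴ is O(n⁴)
B = 3ⁿ is O(3ⁿ)
C = nⁿ is O(nⁿ)

Therefore, the order from slowest to fastest is: A < D < B < C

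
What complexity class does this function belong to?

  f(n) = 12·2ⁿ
O(2ⁿ)

The dominant term in 12·2ⁿ is 12·2ⁿ, which is Θ(2ⁿ).
Constants are absorbed, so the tightest bound is O(2ⁿ).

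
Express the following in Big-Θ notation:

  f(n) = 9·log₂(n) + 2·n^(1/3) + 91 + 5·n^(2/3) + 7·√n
Θ(n^(2/3))

Order the terms by growth rate: 91 ≺ 9·log₂(n) ≺ 2·n^(1/3) ≺ 7·√n ≺ 5·n^(2/3).
The fastest-growing term 5·n^(2/3) dominates as n → ∞; dropping its constant factor gives Θ(n^(2/3)).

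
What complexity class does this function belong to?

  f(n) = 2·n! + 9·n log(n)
O(n!)

The dominant term in 2·n! + 9·n log(n) is 2·n!, which is Θ(n!).
Lower-order terms (9·n log(n)) are asymptotically negligible.
Constants are absorbed, so the tightest bound is O(n!).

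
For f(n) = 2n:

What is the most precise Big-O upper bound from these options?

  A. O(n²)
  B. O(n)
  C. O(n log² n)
B

f(n) = 2n is O(n).
All listed options are valid Big-O bounds (upper bounds),
but O(n) is the tightest (smallest valid bound).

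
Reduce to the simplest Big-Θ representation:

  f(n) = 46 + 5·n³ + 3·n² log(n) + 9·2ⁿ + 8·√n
Θ(2ⁿ)

Order the terms by growth rate: 46 ≺ 8·√n ≺ 3·n² log(n) ≺ 5·n³ ≺ 9·2ⁿ.
The fastest-growing term 9·2ⁿ dominates as n → ∞; dropping its constant factor gives Θ(2ⁿ).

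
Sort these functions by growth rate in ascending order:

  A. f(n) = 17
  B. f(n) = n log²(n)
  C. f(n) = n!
A < B < C

Comparing growth rates:
A = 17 is O(1)
B = n log²(n) is O(n log² n)
C = n! is O(n!)

Therefore, the order from slowest to fastest is: A < B < C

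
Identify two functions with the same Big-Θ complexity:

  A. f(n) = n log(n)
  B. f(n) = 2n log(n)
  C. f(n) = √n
A and B

Examining each function:
  A. n log(n) is O(n log n)
  B. 2n log(n) is O(n log n)
  C. √n is O(√n)

Functions A and B both have the same complexity class.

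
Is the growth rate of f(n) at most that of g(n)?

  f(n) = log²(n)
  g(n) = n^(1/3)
True

f(n) = log²(n) is O(log² n), and g(n) = n^(1/3) is O(n^(1/3)).
Since O(log² n) ⊆ O(n^(1/3)) (f grows no faster than g), f(n) = O(g(n)) is true.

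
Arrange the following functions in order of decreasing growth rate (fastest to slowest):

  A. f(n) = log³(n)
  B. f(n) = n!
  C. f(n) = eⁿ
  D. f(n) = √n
B > C > D > A

Comparing growth rates:
B = n! is O(n!)
C = eⁿ is O(eⁿ)
D = √n is O(√n)
A = log³(n) is O(log³ n)

Therefore, the order from fastest to slowest is: B > C > D > A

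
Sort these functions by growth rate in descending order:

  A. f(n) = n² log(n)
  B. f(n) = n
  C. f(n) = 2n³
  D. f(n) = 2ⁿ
D > C > A > B

Comparing growth rates:
D = 2ⁿ is O(2ⁿ)
C = 2n³ is O(n³)
A = n² log(n) is O(n² log n)
B = n is O(n)

Therefore, the order from fastest to slowest is: D > C > A > B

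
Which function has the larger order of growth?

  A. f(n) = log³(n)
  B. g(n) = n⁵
B

f(n) = log³(n) is O(log³ n), while g(n) = n⁵ is O(n⁵).
Since O(n⁵) grows faster than O(log³ n), g(n) dominates.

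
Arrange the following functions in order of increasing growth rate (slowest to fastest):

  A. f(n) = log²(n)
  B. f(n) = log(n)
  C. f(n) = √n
B < A < C

Comparing growth rates:
B = log(n) is O(log n)
A = log²(n) is O(log² n)
C = √n is O(√n)

Therefore, the order from slowest to fastest is: B < A < C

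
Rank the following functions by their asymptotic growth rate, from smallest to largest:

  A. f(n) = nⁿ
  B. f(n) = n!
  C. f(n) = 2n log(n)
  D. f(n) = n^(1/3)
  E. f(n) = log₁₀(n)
E < D < C < B < A

Comparing growth rates:
E = log₁₀(n) is O(log n)
D = n^(1/3) is O(n^(1/3))
C = 2n log(n) is O(n log n)
B = n! is O(n!)
A = nⁿ is O(nⁿ)

Therefore, the order from slowest to fastest is: E < D < C < B < A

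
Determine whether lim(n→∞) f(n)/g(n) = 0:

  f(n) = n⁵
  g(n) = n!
True

f(n) = n⁵ is O(n⁵), and g(n) = n! is O(n!).
Since O(n⁵) grows strictly slower than O(n!), f(n) = o(g(n)) is true.
This means lim(n→∞) f(n)/g(n) = 0.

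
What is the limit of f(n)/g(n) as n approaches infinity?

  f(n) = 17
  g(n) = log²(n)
0

Since 17 (O(1)) grows slower than log²(n) (O(log² n)),
the ratio f(n)/g(n) → 0 as n → ∞.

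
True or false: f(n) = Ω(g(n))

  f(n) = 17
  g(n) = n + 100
False

f(n) = 17 is O(1), and g(n) = n + 100 is O(n).
Since O(1) grows slower than O(n), f(n) = Ω(g(n)) is false.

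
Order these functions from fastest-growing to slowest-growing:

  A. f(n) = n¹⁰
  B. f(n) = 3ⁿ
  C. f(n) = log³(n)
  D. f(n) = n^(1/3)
B > A > D > C

Comparing growth rates:
B = 3ⁿ is O(3ⁿ)
A = n¹⁰ is O(n¹⁰)
D = n^(1/3) is O(n^(1/3))
C = log³(n) is O(log³ n)

Therefore, the order from fastest to slowest is: B > A > D > C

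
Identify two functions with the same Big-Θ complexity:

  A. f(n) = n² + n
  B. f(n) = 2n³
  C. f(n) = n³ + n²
B and C

Examining each function:
  A. n² + n is O(n²)
  B. 2n³ is O(n³)
  C. n³ + n² is O(n³)

Functions B and C both have the same complexity class.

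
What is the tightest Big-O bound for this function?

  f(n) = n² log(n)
O(n² log n)

The dominant term in n² log(n) is n² log(n), which is Θ(n² log n).
Constants are absorbed, so the tightest bound is O(n² log n).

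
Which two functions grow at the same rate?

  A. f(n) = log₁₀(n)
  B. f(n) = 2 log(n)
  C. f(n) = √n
A and B

Examining each function:
  A. log₁₀(n) is O(log n)
  B. 2 log(n) is O(log n)
  C. √n is O(√n)

Functions A and B both have the same complexity class.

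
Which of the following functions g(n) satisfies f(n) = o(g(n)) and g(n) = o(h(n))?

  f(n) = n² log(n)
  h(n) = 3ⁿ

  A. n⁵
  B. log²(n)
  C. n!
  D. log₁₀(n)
A

We need g(n) with n² log(n) = o(g(n)) and g(n) = o(3ⁿ), i.e. O(n² log n) ≺ g ≺ O(3ⁿ).
Check each option:
  A. n⁵ — O(n⁵) is strictly between O(n² log n) and O(3ⁿ) ✓
  B. log²(n) — O(log² n) does not grow strictly faster than f(n)
  C. n! — O(n!) does not grow strictly slower than h(n)
  D. log₁₀(n) — O(log n) does not grow strictly faster than f(n)

Only option A (n⁵) lies strictly between.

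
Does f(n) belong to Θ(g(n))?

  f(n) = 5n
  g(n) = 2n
True

f(n) = 5n and g(n) = 2n are both O(n).
Since they have the same asymptotic growth rate, f(n) = Θ(g(n)) is true.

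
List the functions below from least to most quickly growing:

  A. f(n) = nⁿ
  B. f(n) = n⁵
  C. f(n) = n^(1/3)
C < B < A

Comparing growth rates:
C = n^(1/3) is O(n^(1/3))
B = n⁵ is O(n⁵)
A = nⁿ is O(nⁿ)

Therefore, the order from slowest to fastest is: C < B < A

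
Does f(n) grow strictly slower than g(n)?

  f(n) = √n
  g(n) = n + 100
True

f(n) = √n is O(√n), and g(n) = n + 100 is O(n).
Since O(√n) grows strictly slower than O(n), f(n) = o(g(n)) is true.
This means lim(n→∞) f(n)/g(n) = 0.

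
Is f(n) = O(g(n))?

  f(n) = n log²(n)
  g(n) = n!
True

f(n) = n log²(n) is O(n log² n), and g(n) = n! is O(n!).
Since O(n log² n) ⊆ O(n!) (f grows no faster than g), f(n) = O(g(n)) is true.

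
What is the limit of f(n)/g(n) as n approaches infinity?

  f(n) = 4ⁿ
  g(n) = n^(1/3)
∞

Since 4ⁿ (O(4ⁿ)) grows faster than n^(1/3) (O(n^(1/3))),
the ratio f(n)/g(n) → ∞ as n → ∞.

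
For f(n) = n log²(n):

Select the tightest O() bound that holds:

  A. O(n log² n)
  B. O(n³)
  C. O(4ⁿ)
A

f(n) = n log²(n) is O(n log² n).
All listed options are valid Big-O bounds (upper bounds),
but O(n log² n) is the tightest (smallest valid bound).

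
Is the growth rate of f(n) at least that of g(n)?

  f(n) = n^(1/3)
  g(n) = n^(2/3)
False

f(n) = n^(1/3) is O(n^(1/3)), and g(n) = n^(2/3) is O(n^(2/3)).
Since O(n^(1/3)) grows slower than O(n^(2/3)), f(n) = Ω(g(n)) is false.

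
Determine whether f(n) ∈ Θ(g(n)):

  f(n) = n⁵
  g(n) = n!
False

f(n) = n⁵ is O(n⁵), and g(n) = n! is O(n!).
Since they have different growth rates, f(n) = Θ(g(n)) is false.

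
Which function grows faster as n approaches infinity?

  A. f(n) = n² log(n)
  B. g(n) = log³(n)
A

f(n) = n² log(n) is O(n² log n), while g(n) = log³(n) is O(log³ n).
Since O(n² log n) grows faster than O(log³ n), f(n) dominates.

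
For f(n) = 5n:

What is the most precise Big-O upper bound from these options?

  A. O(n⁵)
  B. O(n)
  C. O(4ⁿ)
B

f(n) = 5n is O(n).
All listed options are valid Big-O bounds (upper bounds),
but O(n) is the tightest (smallest valid bound).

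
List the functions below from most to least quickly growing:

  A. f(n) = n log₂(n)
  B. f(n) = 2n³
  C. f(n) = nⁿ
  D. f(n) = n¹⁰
C > D > B > A

Comparing growth rates:
C = nⁿ is O(nⁿ)
D = n¹⁰ is O(n¹⁰)
B = 2n³ is O(n³)
A = n log₂(n) is O(n log n)

Therefore, the order from fastest to slowest is: C > D > B > A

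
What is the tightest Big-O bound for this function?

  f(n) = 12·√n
O(√n)

The dominant term in 12·√n is 12·√n, which is Θ(√n).
Constants are absorbed, so the tightest bound is O(√n).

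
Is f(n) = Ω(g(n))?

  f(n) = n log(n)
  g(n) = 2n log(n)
True

f(n) = n log(n) and g(n) = 2n log(n) are both O(n log n).
Big-Ω permits equal growth rates (f ≥ c·g for some c > 0), so f(n) = Ω(g(n)) is true.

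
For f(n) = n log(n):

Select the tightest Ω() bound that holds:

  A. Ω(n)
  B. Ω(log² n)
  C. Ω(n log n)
C

f(n) = n log(n) is Ω(n log n).
All listed options are valid Big-Ω bounds (lower bounds),
but Ω(n log n) is the tightest (largest valid bound).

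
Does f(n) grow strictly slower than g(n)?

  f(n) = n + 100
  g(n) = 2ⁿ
True

f(n) = n + 100 is O(n), and g(n) = 2ⁿ is O(2ⁿ).
Since O(n) grows strictly slower than O(2ⁿ), f(n) = o(g(n)) is true.
This means lim(n→∞) f(n)/g(n) = 0.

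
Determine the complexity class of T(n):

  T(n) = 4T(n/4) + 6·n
Θ(n log n)

Master Theorem: a = 4, b = 4, f(n) = 6·n.
Compute the critical exponent d = log₄(4) = 1.
Compare f(n) = Θ(n) against n^d:
  k = 1 = d, so f(n) = Θ(n^d) — Case 2.
  Work is balanced across levels: T(n) = Θ(n^d log n) = Θ(n log n).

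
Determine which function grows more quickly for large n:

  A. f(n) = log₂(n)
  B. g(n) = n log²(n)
B

f(n) = log₂(n) is O(log n), while g(n) = n log²(n) is O(n log² n).
Since O(n log² n) grows faster than O(log n), g(n) dominates.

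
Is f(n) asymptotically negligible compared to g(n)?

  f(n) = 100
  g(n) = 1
False

f(n) = 100 is O(1), and g(n) = 1 is O(1).
Since they have the same growth rate, f(n) = o(g(n)) is false.
(f = o(g) requires f to grow strictly slower, not equal.)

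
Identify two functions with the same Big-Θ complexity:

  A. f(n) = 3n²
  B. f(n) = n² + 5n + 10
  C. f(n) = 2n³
A and B

Examining each function:
  A. 3n² is O(n²)
  B. n² + 5n + 10 is O(n²)
  C. 2n³ is O(n³)

Functions A and B both have the same complexity class.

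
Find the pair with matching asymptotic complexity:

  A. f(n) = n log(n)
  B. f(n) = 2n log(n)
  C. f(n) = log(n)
A and B

Examining each function:
  A. n log(n) is O(n log n)
  B. 2n log(n) is O(n log n)
  C. log(n) is O(log n)

Functions A and B both have the same complexity class.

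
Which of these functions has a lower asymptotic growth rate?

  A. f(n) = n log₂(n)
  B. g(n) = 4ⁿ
A

f(n) = n log₂(n) is O(n log n), while g(n) = 4ⁿ is O(4ⁿ).
Since O(n log n) grows slower than O(4ⁿ), f(n) is dominated.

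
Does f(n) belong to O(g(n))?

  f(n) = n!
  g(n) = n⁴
False

f(n) = n! is O(n!), and g(n) = n⁴ is O(n⁴).
Since O(n!) grows faster than O(n⁴), f(n) = O(g(n)) is false.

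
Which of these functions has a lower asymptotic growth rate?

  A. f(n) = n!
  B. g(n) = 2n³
B

f(n) = n! is O(n!), while g(n) = 2n³ is O(n³).
Since O(n³) grows slower than O(n!), g(n) is dominated.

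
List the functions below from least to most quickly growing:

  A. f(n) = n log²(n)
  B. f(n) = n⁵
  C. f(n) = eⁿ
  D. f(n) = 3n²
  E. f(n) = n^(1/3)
E < A < D < B < C

Comparing growth rates:
E = n^(1/3) is O(n^(1/3))
A = n log²(n) is O(n log² n)
D = 3n² is O(n²)
B = n⁵ is O(n⁵)
C = eⁿ is O(eⁿ)

Therefore, the order from slowest to fastest is: E < A < D < B < C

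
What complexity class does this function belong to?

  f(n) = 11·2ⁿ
O(2ⁿ)

The dominant term in 11·2ⁿ is 11·2ⁿ, which is Θ(2ⁿ).
Constants are absorbed, so the tightest bound is O(2ⁿ).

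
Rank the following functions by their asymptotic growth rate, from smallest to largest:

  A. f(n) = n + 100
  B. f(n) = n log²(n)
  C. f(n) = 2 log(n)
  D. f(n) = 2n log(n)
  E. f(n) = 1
E < C < A < D < B

Comparing growth rates:
E = 1 is O(1)
C = 2 log(n) is O(log n)
A = n + 100 is O(n)
D = 2n log(n) is O(n log n)
B = n log²(n) is O(n log² n)

Therefore, the order from slowest to fastest is: E < C < A < D < B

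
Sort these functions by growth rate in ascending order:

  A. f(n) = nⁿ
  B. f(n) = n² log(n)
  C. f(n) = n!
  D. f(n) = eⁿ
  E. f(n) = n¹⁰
B < E < D < C < A

Comparing growth rates:
B = n² log(n) is O(n² log n)
E = n¹⁰ is O(n¹⁰)
D = eⁿ is O(eⁿ)
C = n! is O(n!)
A = nⁿ is O(nⁿ)

Therefore, the order from slowest to fastest is: B < E < D < C < A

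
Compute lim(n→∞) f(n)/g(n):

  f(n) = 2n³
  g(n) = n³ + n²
2

Since 2n³ and n³ + n² have the same growth rate (O(n³)),
the ratio converges to a constant: 2.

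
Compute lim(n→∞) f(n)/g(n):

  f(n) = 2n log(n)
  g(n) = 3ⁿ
0

Since 2n log(n) (O(n log n)) grows slower than 3ⁿ (O(3ⁿ)),
the ratio f(n)/g(n) → 0 as n → ∞.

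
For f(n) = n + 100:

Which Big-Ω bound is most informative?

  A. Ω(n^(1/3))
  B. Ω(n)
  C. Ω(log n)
B

f(n) = n + 100 is Ω(n).
All listed options are valid Big-Ω bounds (lower bounds),
but Ω(n) is the tightest (largest valid bound).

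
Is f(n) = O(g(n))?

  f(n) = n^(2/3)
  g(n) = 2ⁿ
True

f(n) = n^(2/3) is O(n^(2/3)), and g(n) = 2ⁿ is O(2ⁿ).
Since O(n^(2/3)) ⊆ O(2ⁿ) (f grows no faster than g), f(n) = O(g(n)) is true.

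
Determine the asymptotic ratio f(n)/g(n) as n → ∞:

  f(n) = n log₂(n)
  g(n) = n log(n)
1/log(2)

Since n log₂(n) and n log(n) have the same growth rate (O(n log n)),
the ratio converges to a constant: 1/log(2).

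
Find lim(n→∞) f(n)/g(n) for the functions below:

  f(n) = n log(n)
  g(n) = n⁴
0

Since n log(n) (O(n log n)) grows slower than n⁴ (O(n⁴)),
the ratio f(n)/g(n) → 0 as n → ∞.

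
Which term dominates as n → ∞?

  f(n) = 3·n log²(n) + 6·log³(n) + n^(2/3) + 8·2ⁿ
8·2ⁿ

Looking at each term:
  - 3·n log²(n) is O(n log² n)
  - 6·log³(n) is O(log³ n)
  - n^(2/3) is O(n^(2/3))
  - 8·2ⁿ is O(2ⁿ)

The term 8·2ⁿ (O(2ⁿ)) grows fastest and dominates all others.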